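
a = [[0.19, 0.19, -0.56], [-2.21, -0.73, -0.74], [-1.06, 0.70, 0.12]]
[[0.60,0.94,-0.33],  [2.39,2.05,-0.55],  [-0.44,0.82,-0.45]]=a @ [[-0.31, -0.57, 0.21], [-0.85, 0.60, -0.41], [-1.47, -1.66, 0.52]]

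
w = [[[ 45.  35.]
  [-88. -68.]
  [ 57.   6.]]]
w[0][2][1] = 6.0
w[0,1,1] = -68.0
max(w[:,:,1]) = 35.0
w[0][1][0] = -88.0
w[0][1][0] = -88.0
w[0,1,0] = -88.0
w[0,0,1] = 35.0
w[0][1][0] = -88.0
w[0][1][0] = -88.0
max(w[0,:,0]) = 57.0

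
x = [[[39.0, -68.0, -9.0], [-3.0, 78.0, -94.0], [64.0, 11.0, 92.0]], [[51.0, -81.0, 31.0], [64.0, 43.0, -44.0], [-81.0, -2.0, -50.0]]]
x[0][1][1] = 78.0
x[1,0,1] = -81.0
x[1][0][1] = -81.0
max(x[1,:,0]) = 64.0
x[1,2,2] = -50.0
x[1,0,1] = -81.0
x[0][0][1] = -68.0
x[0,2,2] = 92.0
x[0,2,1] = 11.0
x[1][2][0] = -81.0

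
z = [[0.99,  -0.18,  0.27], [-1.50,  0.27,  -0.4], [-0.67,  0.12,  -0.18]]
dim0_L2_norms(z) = [1.92, 0.35, 0.52]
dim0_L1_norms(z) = [3.16, 0.57, 0.85]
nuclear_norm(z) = 2.02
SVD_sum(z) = [[0.99,-0.18,0.27], [-1.50,0.27,-0.40], [-0.67,0.12,-0.18]] + [[-0.0, -0.00, 0.0], [-0.0, -0.00, 0.00], [-0.0, -0.00, 0.00]] + [[-0.00, -0.00, -0.00], [0.0, 0.0, 0.00], [-0.0, -0.0, -0.0]]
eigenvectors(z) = [[(-0.52+0j), (0.09-0.09j), 0.09+0.09j],  [(0.78+0j), (0.89+0j), (0.89-0j)],  [(0.35+0j), 0.28+0.33j, (0.28-0.33j)]]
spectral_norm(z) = 2.02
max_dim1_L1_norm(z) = 2.17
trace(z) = 1.08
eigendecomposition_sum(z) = [[0.99+0.00j, -0.18+0.00j, 0.27+0.00j],[(-1.5-0j), 0.27+0.00j, -0.41+0.00j],[(-0.67-0j), (0.12+0j), -0.18+0.00j]] + [[0.00+0.00j, -0.00+0.00j, -0j], [0j, -0.00+0.00j, 0.00+0.00j], [(-0+0j), (-0-0j), 0.00+0.00j]] + [[0.00-0.00j, -0.00-0.00j, 0.00+0.00j], [0.00-0.00j, (-0-0j), -0j], [-0.00-0.00j, (-0+0j), -0j]]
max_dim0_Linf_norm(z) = 1.5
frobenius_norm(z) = 2.02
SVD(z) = [[-0.52, -0.84, 0.17], [0.78, -0.54, -0.31], [0.35, -0.03, 0.94]] @ diag([2.0159301110007997, 0.004998999085976171, 0.0008930668733852824]) @ [[-0.95, 0.17, -0.26], [0.29, 0.25, -0.92], [-0.09, -0.95, -0.29]]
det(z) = 0.00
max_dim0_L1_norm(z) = 3.16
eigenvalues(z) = [(1.08+0j), (-0+0j), (-0-0j)]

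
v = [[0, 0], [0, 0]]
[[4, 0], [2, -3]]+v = [[4, 0], [2, -3]]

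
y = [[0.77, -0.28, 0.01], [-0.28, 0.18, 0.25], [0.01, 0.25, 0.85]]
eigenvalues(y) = [0.0, 0.82, 0.98]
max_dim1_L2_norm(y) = 0.89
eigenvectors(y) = [[0.33, 0.79, -0.51], [0.9, -0.11, 0.41], [-0.27, 0.60, 0.75]]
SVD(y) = [[-0.51, -0.79, -0.33], [0.41, 0.11, -0.9], [0.75, -0.6, 0.27]] @ diag([0.98098479749312, 0.8169851319951301, 0.0020300705117501957]) @ [[-0.51, 0.41, 0.75], [-0.79, 0.11, -0.6], [-0.33, -0.90, 0.27]]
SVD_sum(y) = [[0.26, -0.21, -0.38],  [-0.21, 0.17, 0.31],  [-0.38, 0.31, 0.55]] + [[0.51, -0.07, 0.39], [-0.07, 0.01, -0.05], [0.39, -0.05, 0.30]] + [[0.0, 0.0, -0.00], [0.0, 0.00, -0.0], [-0.00, -0.00, 0.0]]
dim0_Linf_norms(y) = [0.77, 0.28, 0.85]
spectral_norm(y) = 0.98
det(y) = 0.00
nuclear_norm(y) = 1.80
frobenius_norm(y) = 1.28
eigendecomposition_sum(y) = [[0.0, 0.00, -0.0], [0.00, 0.0, -0.0], [-0.0, -0.0, 0.0]] + [[0.51, -0.07, 0.39],[-0.07, 0.01, -0.05],[0.39, -0.05, 0.3]] + [[0.26, -0.21, -0.38],[-0.21, 0.17, 0.31],[-0.38, 0.31, 0.55]]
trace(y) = 1.80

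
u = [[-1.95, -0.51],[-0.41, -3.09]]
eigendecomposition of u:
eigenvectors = [[0.95,0.37], [-0.3,0.93]]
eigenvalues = [-1.79, -3.25]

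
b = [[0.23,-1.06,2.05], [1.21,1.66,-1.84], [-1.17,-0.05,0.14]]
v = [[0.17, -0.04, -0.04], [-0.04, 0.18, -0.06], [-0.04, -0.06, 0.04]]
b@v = [[-0.0, -0.32, 0.14], [0.21, 0.36, -0.22], [-0.20, 0.03, 0.06]]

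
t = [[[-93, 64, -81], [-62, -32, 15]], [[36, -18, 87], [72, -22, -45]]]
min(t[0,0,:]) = -93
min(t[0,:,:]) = -93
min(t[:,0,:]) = -93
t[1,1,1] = -22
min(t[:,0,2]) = -81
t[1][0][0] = 36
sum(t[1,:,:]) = 110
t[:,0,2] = [-81, 87]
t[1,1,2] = -45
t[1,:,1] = [-18, -22]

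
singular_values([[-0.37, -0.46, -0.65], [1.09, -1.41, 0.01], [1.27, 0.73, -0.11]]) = [1.81, 1.55, 0.64]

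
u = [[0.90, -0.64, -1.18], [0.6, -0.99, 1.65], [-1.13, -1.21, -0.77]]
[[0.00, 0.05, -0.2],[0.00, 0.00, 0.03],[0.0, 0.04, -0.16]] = u@[[-0.00, 0.01, -0.03], [0.0, -0.03, 0.1], [0.00, -0.02, 0.09]]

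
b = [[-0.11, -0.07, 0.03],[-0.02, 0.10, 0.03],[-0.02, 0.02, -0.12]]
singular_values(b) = [0.14, 0.12, 0.09]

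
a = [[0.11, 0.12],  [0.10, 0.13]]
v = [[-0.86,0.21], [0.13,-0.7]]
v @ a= [[-0.07,-0.08],  [-0.06,-0.08]]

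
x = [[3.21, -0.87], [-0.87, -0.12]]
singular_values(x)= [3.42, 0.33]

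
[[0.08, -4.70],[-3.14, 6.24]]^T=[[0.08, -3.14],  [-4.7, 6.24]]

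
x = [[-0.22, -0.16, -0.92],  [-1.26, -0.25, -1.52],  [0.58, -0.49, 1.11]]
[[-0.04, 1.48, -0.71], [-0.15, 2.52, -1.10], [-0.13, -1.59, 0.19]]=x @ [[0.09, -0.09, -0.06],[0.31, -0.33, 0.94],[-0.03, -1.53, 0.62]]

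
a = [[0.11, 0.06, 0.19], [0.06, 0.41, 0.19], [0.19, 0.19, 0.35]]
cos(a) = [[0.97, -0.03, -0.05], [-0.03, 0.90, -0.08], [-0.05, -0.08, 0.91]]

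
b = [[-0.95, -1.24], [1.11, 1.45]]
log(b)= [[-16.34+9.05j, (-13.36+7.72j)], [11.96-6.91j, 9.52-5.90j]]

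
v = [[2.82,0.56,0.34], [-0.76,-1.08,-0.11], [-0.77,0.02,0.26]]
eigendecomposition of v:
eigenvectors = [[-0.93,-0.14,-0.14],[0.18,0.99,-0.0],[0.31,-0.10,0.99]]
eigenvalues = [2.6, -0.96, 0.37]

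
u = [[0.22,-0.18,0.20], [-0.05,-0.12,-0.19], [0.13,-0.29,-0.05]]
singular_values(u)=[0.43, 0.31, 0.0]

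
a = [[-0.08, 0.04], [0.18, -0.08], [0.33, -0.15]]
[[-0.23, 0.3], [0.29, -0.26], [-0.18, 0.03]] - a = [[-0.15, 0.26], [0.11, -0.18], [-0.51, 0.18]]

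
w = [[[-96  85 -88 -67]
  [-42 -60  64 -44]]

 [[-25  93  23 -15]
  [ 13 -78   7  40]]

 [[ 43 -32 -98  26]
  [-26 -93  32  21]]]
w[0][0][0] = -96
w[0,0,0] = -96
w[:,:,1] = [[85, -60], [93, -78], [-32, -93]]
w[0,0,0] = -96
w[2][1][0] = -26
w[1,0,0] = -25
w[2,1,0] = -26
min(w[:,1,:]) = -93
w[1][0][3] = -15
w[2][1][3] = 21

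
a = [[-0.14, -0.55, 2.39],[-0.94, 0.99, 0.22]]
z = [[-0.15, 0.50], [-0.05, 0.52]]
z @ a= [[-0.45, 0.58, -0.25], [-0.48, 0.54, -0.01]]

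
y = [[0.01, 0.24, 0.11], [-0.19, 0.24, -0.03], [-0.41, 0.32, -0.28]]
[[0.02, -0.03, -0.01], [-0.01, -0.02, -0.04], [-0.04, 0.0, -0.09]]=y @ [[0.14, 0.0, 0.09], [0.06, -0.09, -0.09], [0.00, -0.11, 0.08]]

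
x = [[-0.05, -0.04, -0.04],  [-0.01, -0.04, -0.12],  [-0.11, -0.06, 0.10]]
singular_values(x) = [0.18, 0.13, 0.01]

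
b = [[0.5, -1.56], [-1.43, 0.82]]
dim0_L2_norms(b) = [1.51, 1.76]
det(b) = -1.82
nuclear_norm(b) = 3.01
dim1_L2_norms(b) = [1.64, 1.65]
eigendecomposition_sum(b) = [[-0.47, -0.44], [-0.4, -0.38]] + [[0.97, -1.12], [-1.03, 1.2]]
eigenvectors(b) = [[-0.76, 0.68], [-0.65, -0.73]]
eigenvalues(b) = [-0.84, 2.16]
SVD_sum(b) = [[0.96, -1.18], [-0.97, 1.19]] + [[-0.46, -0.38], [-0.46, -0.37]]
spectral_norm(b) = 2.17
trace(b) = 1.32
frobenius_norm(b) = 2.32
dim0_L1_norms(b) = [1.93, 2.38]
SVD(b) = [[-0.7, 0.71], [0.71, 0.70]] @ diag([2.166730529114536, 0.840344461636443]) @ [[-0.63, 0.78], [-0.78, -0.63]]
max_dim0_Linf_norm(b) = 1.56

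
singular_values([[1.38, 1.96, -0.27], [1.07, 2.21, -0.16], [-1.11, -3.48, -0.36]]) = [4.97, 0.77, 0.11]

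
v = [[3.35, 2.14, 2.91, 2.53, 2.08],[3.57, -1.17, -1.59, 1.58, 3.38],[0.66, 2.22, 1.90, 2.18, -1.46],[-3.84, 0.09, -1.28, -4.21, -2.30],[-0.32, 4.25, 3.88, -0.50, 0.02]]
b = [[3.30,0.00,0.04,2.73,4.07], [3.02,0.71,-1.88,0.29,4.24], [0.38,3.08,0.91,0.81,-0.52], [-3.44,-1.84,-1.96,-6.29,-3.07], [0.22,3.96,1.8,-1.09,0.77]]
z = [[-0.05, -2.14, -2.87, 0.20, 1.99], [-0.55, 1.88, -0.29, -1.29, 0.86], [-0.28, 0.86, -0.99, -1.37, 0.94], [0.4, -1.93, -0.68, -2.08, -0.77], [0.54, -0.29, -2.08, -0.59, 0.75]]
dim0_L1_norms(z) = [1.82, 7.1, 6.91, 5.53, 5.31]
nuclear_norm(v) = 21.04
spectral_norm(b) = 10.61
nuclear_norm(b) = 22.20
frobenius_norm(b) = 12.90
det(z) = 0.75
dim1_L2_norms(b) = [5.91, 5.59, 3.37, 8.25, 4.56]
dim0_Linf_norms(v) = [3.84, 4.25, 3.88, 4.21, 3.38]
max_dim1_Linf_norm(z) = 2.87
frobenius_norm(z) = 6.53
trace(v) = -0.11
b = z + v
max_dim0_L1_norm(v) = 11.74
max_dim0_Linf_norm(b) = 6.29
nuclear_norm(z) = 11.75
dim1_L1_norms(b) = [10.14, 10.14, 5.7, 16.6, 7.84]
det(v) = -59.01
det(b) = -65.03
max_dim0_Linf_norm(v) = 4.25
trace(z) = -0.49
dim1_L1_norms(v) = [13.01, 11.29, 8.42, 11.72, 8.97]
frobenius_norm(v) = 12.42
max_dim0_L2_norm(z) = 3.75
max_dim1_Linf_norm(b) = 6.29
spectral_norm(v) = 9.47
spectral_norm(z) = 4.86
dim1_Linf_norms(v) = [3.35, 3.57, 2.22, 4.21, 4.25]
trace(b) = -0.60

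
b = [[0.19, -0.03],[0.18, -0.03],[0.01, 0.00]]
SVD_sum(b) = [[0.19, -0.03],[0.18, -0.03],[0.01, -0.00]] + [[0.0, 0.0], [-0.0, -0.0], [0.00, 0.00]]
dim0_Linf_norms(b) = [0.19, 0.03]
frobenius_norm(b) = 0.27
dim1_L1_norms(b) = [0.22, 0.21, 0.01]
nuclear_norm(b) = 0.27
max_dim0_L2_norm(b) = 0.26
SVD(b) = [[-0.72, 0.38], [-0.69, -0.44], [-0.04, 0.82]] @ diag([0.26532275545789563, 0.001958426978394326]) @ [[-0.99, 0.16], [0.16, 0.99]]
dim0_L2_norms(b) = [0.26, 0.04]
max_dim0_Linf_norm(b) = 0.19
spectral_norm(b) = 0.27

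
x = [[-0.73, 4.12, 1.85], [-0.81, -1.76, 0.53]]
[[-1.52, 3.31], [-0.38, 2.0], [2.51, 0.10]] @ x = [[-1.57, -12.09, -1.06], [-1.34, -5.09, 0.36], [-1.91, 10.17, 4.70]]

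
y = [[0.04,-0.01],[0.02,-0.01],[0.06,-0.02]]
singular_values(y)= [0.08, 0.0]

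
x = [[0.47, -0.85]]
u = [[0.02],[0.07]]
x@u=[[-0.05]]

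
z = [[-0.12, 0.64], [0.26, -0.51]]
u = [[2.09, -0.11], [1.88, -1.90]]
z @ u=[[0.95, -1.20], [-0.42, 0.94]]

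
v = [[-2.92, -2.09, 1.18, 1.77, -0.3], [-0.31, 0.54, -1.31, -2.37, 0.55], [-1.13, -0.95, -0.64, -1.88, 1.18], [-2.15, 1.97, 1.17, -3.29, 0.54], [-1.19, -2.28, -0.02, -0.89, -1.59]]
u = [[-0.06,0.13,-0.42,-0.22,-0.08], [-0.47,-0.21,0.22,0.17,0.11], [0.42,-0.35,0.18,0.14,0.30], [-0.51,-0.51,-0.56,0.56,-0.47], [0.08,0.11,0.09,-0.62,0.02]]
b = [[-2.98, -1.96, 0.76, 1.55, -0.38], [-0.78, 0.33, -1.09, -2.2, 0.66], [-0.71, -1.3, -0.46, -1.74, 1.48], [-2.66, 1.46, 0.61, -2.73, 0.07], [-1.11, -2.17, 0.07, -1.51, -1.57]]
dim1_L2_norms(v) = [4.18, 2.83, 2.74, 4.58, 3.15]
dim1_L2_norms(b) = [3.98, 2.68, 2.76, 4.13, 3.27]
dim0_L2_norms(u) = [0.82, 0.68, 0.76, 0.89, 0.57]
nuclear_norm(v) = 15.45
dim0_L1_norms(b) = [8.24, 7.22, 2.99, 9.73, 4.16]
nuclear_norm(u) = 3.22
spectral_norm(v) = 5.50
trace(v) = -7.90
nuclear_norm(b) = 15.15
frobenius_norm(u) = 1.68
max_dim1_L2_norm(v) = 4.58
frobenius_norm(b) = 7.64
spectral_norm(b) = 5.17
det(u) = 0.04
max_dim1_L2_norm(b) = 4.13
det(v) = 80.19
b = v + u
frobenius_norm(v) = 8.00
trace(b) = -7.41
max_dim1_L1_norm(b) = 7.63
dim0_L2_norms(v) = [3.99, 3.83, 2.21, 4.89, 2.15]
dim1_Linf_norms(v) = [2.92, 2.37, 1.88, 3.29, 2.28]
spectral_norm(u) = 1.30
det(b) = 98.98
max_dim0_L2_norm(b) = 4.47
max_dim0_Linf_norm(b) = 2.98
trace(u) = 0.49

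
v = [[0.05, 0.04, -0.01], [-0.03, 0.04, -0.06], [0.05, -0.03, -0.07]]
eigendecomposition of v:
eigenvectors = [[0.09-0.66j, (0.09+0.66j), (-0.06+0j)], [(0.69+0j), (0.69-0j), 0.42+0.00j], [-0.20-0.19j, -0.20+0.19j, (0.91+0j)]]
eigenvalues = [(0.05+0.04j), (0.05-0.04j), (-0.09+0j)]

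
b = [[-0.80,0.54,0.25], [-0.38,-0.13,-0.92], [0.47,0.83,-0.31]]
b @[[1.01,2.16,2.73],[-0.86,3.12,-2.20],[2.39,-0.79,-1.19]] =[[-0.67,-0.24,-3.67],[-2.47,-0.5,0.34],[-0.98,3.85,-0.17]]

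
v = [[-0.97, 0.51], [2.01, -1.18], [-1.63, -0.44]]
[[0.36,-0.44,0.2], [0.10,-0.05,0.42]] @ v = [[-1.56,0.61],[-0.88,-0.07]]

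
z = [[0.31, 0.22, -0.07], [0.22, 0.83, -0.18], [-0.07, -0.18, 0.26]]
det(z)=0.046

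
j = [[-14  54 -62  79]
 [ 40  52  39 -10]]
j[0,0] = -14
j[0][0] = -14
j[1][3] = -10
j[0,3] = 79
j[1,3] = -10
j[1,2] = 39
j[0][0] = -14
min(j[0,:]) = -62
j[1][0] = 40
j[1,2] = 39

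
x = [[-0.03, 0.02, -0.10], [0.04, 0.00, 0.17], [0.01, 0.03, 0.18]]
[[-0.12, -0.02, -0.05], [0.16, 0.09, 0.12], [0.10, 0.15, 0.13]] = x@[[1.71, -0.33, 0.87], [-0.46, 1.58, 1.04], [0.56, 0.59, 0.48]]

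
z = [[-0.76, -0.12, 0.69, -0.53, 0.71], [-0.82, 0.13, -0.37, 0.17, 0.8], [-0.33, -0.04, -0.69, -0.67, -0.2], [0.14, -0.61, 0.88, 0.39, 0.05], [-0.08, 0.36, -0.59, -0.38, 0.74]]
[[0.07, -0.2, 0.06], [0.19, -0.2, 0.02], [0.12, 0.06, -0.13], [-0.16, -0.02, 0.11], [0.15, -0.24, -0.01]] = z @ [[-0.12, -0.06, 0.04], [0.06, 0.01, 0.0], [-0.11, -0.0, 0.09], [-0.03, 0.03, 0.06], [0.06, -0.32, 0.09]]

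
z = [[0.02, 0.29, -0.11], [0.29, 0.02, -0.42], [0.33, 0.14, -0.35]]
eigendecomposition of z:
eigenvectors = [[(0.4+0j), (-0.66+0j), -0.66-0.00j], [-0.77+0.00j, (-0.28-0.35j), -0.28+0.35j], [-0.49+0.00j, (-0.59+0.14j), -0.59-0.14j]]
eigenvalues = [(-0.4+0j), (0.05+0.18j), (0.05-0.18j)]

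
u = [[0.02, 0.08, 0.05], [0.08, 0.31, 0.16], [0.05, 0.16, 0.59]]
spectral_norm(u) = 0.67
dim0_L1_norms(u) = [0.15, 0.55, 0.8]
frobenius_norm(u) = 0.72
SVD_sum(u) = [[0.01,  0.03,  0.07], [0.03,  0.12,  0.26], [0.07,  0.26,  0.54]] + [[0.01, 0.05, -0.02], [0.05, 0.19, -0.1], [-0.02, -0.10, 0.05]] + [[-0.0, 0.00, 0.00], [0.0, -0.0, -0.00], [0.00, -0.0, -0.0]]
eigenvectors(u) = [[0.12, 0.97, -0.21],  [0.42, -0.24, -0.87],  [0.9, -0.02, 0.44]]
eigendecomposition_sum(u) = [[0.01, 0.03, 0.07],[0.03, 0.12, 0.26],[0.07, 0.26, 0.54]] + [[-0.0, 0.00, 0.0], [0.00, -0.00, -0.00], [0.0, -0.00, -0.0]] + [[0.01, 0.05, -0.02],[0.05, 0.19, -0.10],[-0.02, -0.1, 0.05]]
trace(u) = 0.92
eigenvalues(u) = [0.67, -0.0, 0.25]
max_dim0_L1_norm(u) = 0.8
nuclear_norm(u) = 0.92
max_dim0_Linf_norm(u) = 0.59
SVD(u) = [[-0.12, -0.21, -0.97], [-0.42, -0.87, 0.24], [-0.90, 0.44, 0.02]] @ diag([0.6721651097304914, 0.24858299539533574, 0.0007481051258268332]) @ [[-0.12,-0.42,-0.90], [-0.21,-0.87,0.44], [0.97,-0.24,-0.02]]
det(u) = -0.00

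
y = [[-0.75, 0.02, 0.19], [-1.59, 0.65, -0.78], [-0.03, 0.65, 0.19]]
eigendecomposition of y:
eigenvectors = [[(-0.72+0j), (-0.01-0.09j), -0.01+0.09j],[-0.59+0.00j, (0.78+0j), 0.78-0.00j],[0.36+0.00j, (0.21-0.59j), 0.21+0.59j]]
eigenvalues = [(-0.83+0j), (0.46+0.77j), (0.46-0.77j)]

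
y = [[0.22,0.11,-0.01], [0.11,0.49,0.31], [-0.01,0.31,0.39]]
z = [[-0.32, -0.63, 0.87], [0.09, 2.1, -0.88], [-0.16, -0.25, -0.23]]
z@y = [[-0.15, -0.07, 0.15], [0.26, 0.77, 0.31], [-0.06, -0.21, -0.17]]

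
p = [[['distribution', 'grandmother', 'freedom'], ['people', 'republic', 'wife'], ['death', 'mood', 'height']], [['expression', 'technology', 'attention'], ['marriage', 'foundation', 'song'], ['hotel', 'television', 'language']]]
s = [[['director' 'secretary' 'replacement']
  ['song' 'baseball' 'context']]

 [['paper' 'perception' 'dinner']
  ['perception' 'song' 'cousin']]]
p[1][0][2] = 'attention'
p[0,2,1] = 'mood'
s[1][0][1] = 'perception'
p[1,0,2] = 'attention'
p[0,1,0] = 'people'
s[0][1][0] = 'song'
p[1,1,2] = 'song'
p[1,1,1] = 'foundation'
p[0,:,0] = ['distribution', 'people', 'death']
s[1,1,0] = 'perception'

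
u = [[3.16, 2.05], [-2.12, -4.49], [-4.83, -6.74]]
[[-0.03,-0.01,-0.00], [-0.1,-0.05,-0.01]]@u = [[-0.07, -0.02], [-0.16, 0.09]]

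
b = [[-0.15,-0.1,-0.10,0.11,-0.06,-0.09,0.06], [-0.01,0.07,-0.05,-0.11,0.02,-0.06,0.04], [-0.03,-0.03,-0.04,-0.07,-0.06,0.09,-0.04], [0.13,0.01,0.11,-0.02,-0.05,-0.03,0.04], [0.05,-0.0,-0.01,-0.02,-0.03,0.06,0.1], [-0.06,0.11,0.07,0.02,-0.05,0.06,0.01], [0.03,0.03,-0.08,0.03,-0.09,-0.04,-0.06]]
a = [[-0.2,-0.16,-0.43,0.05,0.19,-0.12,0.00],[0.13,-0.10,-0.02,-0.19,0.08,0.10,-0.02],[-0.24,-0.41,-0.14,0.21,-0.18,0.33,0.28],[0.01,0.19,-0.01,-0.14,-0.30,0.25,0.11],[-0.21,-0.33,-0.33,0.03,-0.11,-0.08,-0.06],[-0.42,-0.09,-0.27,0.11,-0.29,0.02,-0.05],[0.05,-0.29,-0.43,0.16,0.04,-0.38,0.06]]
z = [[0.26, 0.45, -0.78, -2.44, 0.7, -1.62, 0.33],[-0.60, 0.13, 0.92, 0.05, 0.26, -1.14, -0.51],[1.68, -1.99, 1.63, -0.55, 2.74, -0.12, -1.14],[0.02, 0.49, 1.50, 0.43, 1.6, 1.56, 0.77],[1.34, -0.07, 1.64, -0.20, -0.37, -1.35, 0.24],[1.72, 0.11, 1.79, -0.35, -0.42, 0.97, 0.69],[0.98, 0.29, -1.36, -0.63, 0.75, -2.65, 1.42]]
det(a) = 0.00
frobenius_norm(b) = 0.47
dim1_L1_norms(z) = [6.58, 3.61, 9.85, 6.37, 5.21, 6.05, 8.08]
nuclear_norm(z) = 18.49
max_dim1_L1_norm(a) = 1.79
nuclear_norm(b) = 1.16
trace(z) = 4.47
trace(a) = -0.61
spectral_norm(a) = 1.08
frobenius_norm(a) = 1.48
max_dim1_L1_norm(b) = 0.67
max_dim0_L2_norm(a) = 0.76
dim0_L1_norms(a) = [1.26, 1.57, 1.63, 0.89, 1.19, 1.28, 0.58]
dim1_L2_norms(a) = [0.55, 0.28, 0.71, 0.47, 0.53, 0.6, 0.67]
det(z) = 1.70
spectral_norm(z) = 4.93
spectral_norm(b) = 0.30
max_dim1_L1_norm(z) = 9.85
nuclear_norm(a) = 3.14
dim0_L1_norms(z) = [6.6, 3.53, 9.62, 4.65, 6.84, 9.41, 5.1]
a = z @ b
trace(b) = -0.17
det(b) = -0.00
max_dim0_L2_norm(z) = 4.02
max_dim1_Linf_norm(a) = 0.43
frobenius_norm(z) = 8.19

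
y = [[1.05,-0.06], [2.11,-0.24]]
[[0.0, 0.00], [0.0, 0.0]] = y @ [[-0.00, 0.0], [-0.0, 0.0]]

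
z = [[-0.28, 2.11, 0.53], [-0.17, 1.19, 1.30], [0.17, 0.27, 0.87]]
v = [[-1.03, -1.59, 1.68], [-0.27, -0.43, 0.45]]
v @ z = [[0.84, -3.61, -1.15], [0.23, -0.96, -0.31]]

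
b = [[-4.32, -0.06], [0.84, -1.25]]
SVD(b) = [[-0.98, 0.20],[0.2, 0.98]] @ diag([4.404890469241667, 1.2373519927587042]) @ [[1.0, -0.04], [-0.04, -1.00]]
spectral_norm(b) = 4.40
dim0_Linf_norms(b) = [4.32, 1.25]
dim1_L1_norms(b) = [4.38, 2.09]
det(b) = 5.45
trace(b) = -5.57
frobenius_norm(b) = 4.58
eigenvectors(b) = [[-0.96, 0.02],[0.27, -1.0]]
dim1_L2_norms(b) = [4.32, 1.51]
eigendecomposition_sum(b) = [[-4.33, -0.09], [1.19, 0.02]] + [[0.01, 0.03], [-0.35, -1.27]]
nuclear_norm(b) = 5.64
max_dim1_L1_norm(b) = 4.38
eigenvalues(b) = [-4.3, -1.27]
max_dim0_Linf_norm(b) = 4.32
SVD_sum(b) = [[-4.31, 0.19], [0.89, -0.04]] + [[-0.01, -0.25], [-0.05, -1.21]]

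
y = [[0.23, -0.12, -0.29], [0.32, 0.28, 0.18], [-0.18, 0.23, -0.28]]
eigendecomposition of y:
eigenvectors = [[(-0.32+0j), (-0.03-0.63j), (-0.03+0.63j)], [0.36+0.00j, -0.72+0.00j, -0.72-0.00j], [-0.88+0.00j, (-0.17+0.25j), -0.17-0.25j]]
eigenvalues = [(-0.44+0j), (0.33+0.22j), (0.33-0.22j)]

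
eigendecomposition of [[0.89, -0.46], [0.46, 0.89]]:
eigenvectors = [[(0.71+0j), (0.71-0j)],  [-0.71j, 0.71j]]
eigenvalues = [(0.89+0.46j), (0.89-0.46j)]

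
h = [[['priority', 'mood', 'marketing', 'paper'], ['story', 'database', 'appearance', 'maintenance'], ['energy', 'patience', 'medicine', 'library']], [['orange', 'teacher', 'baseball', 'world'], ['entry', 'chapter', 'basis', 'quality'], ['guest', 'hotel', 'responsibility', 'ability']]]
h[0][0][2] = 'marketing'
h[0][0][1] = 'mood'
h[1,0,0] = 'orange'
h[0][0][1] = 'mood'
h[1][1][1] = 'chapter'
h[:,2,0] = ['energy', 'guest']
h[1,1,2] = 'basis'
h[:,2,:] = [['energy', 'patience', 'medicine', 'library'], ['guest', 'hotel', 'responsibility', 'ability']]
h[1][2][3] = 'ability'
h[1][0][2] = 'baseball'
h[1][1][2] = 'basis'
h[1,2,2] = 'responsibility'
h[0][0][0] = 'priority'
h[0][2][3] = 'library'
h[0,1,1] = 'database'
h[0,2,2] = 'medicine'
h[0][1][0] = 'story'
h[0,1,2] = 'appearance'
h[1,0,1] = 'teacher'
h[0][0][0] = 'priority'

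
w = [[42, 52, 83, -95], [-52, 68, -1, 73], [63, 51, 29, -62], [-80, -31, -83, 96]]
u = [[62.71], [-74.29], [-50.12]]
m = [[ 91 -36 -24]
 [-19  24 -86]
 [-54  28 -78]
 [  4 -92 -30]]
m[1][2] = -86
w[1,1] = 68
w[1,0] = -52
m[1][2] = -86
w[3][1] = -31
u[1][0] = -74.29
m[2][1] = 28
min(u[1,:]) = -74.29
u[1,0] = -74.29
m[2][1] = 28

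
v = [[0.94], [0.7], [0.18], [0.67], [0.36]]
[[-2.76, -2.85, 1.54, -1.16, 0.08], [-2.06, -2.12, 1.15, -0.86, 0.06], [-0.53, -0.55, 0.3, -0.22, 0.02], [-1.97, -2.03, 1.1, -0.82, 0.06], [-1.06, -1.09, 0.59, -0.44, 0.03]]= v@[[-2.94, -3.03, 1.64, -1.23, 0.09]]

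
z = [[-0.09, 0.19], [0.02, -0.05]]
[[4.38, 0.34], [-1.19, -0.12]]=z @[[9.98, 9.12], [27.77, 6.09]]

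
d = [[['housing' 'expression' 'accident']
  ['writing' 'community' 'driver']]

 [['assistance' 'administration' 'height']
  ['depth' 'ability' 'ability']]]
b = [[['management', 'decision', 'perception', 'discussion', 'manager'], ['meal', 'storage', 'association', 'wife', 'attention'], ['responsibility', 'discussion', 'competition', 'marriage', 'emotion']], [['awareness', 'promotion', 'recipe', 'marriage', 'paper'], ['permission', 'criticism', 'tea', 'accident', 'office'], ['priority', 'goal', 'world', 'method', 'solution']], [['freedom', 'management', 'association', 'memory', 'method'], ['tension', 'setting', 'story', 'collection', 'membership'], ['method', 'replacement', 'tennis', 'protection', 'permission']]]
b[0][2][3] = 'marriage'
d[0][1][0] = 'writing'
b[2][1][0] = 'tension'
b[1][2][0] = 'priority'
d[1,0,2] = 'height'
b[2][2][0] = 'method'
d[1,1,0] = 'depth'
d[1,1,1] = 'ability'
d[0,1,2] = 'driver'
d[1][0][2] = 'height'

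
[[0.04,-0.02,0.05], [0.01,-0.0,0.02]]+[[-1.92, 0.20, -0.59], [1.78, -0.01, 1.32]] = [[-1.88, 0.18, -0.54], [1.79, -0.01, 1.34]]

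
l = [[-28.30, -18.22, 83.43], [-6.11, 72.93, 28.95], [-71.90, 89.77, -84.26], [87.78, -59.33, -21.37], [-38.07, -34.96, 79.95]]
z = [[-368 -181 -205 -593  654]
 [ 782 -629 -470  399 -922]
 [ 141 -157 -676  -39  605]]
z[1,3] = 399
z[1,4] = -922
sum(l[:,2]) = 86.7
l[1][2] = 28.95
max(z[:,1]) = -157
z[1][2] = -470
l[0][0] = -28.3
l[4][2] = 79.95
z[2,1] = -157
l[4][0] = -38.07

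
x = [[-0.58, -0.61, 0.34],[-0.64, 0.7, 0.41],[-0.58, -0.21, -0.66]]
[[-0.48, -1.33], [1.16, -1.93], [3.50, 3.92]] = x @ [[-2.58, -0.62], [1.32, -0.20], [-3.45, -5.33]]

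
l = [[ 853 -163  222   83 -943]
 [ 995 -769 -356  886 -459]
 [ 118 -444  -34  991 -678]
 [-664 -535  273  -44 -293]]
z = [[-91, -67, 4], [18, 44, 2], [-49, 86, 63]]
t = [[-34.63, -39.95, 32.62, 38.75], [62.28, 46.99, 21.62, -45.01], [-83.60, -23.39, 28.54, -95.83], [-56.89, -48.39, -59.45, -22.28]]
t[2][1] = -23.39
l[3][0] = -664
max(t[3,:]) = -22.28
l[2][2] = -34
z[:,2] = [4, 2, 63]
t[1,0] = 62.28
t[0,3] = 38.75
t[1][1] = 46.99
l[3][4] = -293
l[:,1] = [-163, -769, -444, -535]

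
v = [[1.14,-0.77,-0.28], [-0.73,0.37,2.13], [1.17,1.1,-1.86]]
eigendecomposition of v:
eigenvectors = [[0.06+0.00j, 0.90+0.00j, (0.9-0j)], [0.58+0.00j, -0.15-0.26j, -0.15+0.26j], [-0.82+0.00j, 0.28-0.12j, (0.28+0.12j)]]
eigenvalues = [(-2.72+0j), (1.18+0.26j), (1.18-0.26j)]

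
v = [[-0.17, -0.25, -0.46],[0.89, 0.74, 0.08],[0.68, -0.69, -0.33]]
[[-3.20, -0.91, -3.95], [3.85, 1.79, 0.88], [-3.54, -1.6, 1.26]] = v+[[-3.03,-0.66,-3.49],  [2.96,1.05,0.8],  [-4.22,-0.91,1.59]]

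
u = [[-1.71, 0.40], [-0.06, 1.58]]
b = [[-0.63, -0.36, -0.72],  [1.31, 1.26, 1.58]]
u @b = [[1.6,1.12,1.86], [2.11,2.01,2.54]]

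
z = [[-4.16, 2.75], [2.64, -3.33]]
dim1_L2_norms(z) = [4.99, 4.25]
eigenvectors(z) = [[-0.77, -0.66], [0.64, -0.75]]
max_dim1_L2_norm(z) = 4.99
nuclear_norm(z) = 7.49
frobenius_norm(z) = 6.55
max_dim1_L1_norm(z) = 6.91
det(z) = 6.59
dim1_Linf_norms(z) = [4.16, 3.33]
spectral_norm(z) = 6.47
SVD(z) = [[-0.76, 0.65], [0.65, 0.76]] @ diag([6.4721693331860735, 1.0186383669221066]) @ [[0.75, -0.66], [-0.66, -0.75]]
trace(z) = -7.49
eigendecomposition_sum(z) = [[-3.73, 3.26], [3.13, -2.74]] + [[-0.43,-0.51], [-0.49,-0.59]]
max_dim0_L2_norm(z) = 4.93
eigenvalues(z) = [-6.47, -1.02]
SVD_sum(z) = [[-3.73, 3.25],[3.15, -2.74]] + [[-0.43,-0.5], [-0.51,-0.59]]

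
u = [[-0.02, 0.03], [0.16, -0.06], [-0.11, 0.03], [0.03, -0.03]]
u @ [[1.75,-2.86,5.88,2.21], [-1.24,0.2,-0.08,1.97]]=[[-0.07, 0.06, -0.12, 0.01],[0.35, -0.47, 0.95, 0.24],[-0.23, 0.32, -0.65, -0.18],[0.09, -0.09, 0.18, 0.01]]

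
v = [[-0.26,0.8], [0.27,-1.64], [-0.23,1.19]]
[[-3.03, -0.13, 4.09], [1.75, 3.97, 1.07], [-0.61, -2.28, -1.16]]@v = [[-0.19,2.66], [0.37,-3.84], [-0.19,1.87]]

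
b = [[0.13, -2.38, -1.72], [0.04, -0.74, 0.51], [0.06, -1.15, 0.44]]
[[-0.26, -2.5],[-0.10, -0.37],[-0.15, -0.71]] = b @ [[0.31, -0.13], [0.14, 0.76], [-0.02, 0.39]]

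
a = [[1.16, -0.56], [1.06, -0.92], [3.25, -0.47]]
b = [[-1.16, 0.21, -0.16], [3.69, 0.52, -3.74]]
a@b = [[-3.41,-0.05,1.91],[-4.62,-0.26,3.27],[-5.5,0.44,1.24]]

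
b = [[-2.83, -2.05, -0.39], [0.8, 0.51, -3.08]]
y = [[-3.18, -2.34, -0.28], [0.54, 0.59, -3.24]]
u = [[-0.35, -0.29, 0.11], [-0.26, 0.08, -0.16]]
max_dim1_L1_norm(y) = 5.8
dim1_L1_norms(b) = [5.27, 4.39]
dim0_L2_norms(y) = [3.23, 2.41, 3.25]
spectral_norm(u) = 0.49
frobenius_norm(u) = 0.56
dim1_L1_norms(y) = [5.8, 4.37]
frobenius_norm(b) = 4.77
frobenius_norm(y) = 5.18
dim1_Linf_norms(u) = [0.35, 0.26]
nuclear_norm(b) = 6.71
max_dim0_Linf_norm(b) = 3.08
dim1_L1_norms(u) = [0.75, 0.5]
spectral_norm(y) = 4.07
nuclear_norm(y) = 7.27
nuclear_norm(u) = 0.77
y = u + b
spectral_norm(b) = 3.70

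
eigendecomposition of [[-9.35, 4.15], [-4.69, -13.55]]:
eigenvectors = [[-0.33-0.60j,-0.33+0.60j], [(0.73+0j),0.73-0.00j]]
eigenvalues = [(-11.45+3.88j), (-11.45-3.88j)]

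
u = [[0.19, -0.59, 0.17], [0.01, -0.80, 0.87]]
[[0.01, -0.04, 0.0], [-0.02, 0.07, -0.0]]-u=[[-0.18, 0.55, -0.17], [-0.03, 0.87, -0.87]]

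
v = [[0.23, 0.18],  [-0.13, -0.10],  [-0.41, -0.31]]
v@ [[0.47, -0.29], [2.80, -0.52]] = [[0.61, -0.16],[-0.34, 0.09],[-1.06, 0.28]]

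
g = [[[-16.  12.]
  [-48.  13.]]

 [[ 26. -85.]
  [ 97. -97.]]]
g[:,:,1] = [[12.0, 13.0], [-85.0, -97.0]]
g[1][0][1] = -85.0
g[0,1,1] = 13.0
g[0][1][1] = 13.0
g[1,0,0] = 26.0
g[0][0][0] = -16.0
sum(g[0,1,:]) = -35.0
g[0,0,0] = -16.0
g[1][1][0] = 97.0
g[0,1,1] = 13.0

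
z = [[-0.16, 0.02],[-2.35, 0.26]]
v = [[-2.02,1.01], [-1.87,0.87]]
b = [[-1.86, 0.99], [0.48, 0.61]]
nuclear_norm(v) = 3.10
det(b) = -1.61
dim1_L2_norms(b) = [2.11, 0.78]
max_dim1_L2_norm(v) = 2.26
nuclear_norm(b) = 2.87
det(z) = 0.01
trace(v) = -1.15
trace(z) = 0.10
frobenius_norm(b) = 2.25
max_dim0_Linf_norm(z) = 2.35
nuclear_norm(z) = 2.37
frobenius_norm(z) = 2.37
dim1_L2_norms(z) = [0.16, 2.36]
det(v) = 0.13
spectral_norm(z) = 2.37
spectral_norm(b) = 2.11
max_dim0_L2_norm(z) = 2.36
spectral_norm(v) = 3.06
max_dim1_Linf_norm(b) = 1.86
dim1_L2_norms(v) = [2.26, 2.06]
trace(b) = -1.25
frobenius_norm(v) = 3.06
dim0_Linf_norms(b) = [1.86, 0.99]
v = z + b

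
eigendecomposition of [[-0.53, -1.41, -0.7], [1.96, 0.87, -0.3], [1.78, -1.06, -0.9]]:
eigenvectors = [[-0.30-0.47j,-0.30+0.47j,(0.25+0j)], [(-0.22+0.38j),-0.22-0.38j,(-0.56+0j)], [(-0.7+0j),(-0.7-0j),0.79+0.00j]]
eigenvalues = [(-0.49+1.76j), (-0.49-1.76j), (0.42+0j)]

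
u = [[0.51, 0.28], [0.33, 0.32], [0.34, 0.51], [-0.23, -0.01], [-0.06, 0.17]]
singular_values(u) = [0.96, 0.3]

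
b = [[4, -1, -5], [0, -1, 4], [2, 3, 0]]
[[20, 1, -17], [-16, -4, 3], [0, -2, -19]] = b@ [[0, -1, -5], [0, 0, -3], [-4, -1, 0]]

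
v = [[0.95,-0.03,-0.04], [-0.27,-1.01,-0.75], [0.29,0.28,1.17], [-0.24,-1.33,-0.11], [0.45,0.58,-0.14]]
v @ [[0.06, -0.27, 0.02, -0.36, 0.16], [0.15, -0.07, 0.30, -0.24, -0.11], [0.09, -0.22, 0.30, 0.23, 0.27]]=[[0.05, -0.25, -0.0, -0.34, 0.14], [-0.24, 0.31, -0.53, 0.17, -0.13], [0.16, -0.36, 0.44, 0.1, 0.33], [-0.22, 0.18, -0.44, 0.38, 0.08], [0.10, -0.13, 0.14, -0.33, -0.03]]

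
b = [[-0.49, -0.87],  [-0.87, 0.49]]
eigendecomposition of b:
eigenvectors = [[-0.86, 0.5],[-0.50, -0.86]]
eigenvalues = [-1.0, 1.0]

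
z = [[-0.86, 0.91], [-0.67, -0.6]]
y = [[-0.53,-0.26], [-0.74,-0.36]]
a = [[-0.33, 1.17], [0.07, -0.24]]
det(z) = 1.13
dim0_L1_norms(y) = [1.27, 0.62]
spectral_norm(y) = 1.01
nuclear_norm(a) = 1.24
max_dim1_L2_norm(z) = 1.25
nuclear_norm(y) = 1.01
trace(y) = -0.89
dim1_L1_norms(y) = [0.79, 1.1]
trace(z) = -1.46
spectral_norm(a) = 1.24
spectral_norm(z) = 1.25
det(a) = -0.00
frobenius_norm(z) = 1.54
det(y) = -0.00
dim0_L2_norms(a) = [0.34, 1.19]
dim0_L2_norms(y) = [0.91, 0.44]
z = a + y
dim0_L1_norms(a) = [0.4, 1.41]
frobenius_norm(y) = 1.01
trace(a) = -0.57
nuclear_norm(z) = 2.15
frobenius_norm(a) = 1.24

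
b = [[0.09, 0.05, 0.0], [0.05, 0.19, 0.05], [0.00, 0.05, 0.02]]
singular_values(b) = [0.22, 0.07, 0.0]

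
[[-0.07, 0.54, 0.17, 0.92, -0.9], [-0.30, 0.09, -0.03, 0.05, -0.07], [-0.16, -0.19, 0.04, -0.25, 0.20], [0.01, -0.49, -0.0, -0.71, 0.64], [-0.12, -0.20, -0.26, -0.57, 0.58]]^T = [[-0.07, -0.30, -0.16, 0.01, -0.12], [0.54, 0.09, -0.19, -0.49, -0.20], [0.17, -0.03, 0.04, -0.0, -0.26], [0.92, 0.05, -0.25, -0.71, -0.57], [-0.90, -0.07, 0.20, 0.64, 0.58]]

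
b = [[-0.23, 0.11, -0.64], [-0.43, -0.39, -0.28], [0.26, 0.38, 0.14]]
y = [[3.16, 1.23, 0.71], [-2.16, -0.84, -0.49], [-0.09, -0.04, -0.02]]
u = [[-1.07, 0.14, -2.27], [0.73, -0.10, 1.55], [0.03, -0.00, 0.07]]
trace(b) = -0.48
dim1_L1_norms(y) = [5.1, 3.49, 0.15]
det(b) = 0.03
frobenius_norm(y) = 4.20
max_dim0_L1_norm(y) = 5.41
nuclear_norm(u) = 3.05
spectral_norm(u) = 3.04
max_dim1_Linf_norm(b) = 0.64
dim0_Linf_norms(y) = [3.16, 1.23, 0.71]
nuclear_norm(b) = 1.50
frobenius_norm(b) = 1.06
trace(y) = 2.30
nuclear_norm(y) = 4.21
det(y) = -0.00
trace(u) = -1.10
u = y @ b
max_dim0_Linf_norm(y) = 3.16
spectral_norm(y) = 4.20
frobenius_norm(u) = 3.04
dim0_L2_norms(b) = [0.55, 0.56, 0.71]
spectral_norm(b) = 0.91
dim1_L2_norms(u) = [2.51, 1.72, 0.08]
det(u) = 0.00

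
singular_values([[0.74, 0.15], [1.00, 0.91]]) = [1.51, 0.35]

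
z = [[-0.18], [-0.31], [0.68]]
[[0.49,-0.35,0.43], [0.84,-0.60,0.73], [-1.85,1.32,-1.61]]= z @[[-2.72, 1.94, -2.37]]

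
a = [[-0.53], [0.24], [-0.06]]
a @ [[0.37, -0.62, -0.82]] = [[-0.2, 0.33, 0.43], [0.09, -0.15, -0.20], [-0.02, 0.04, 0.05]]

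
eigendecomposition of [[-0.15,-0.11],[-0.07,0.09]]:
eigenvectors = [[-0.97, 0.38],[-0.25, -0.93]]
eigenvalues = [-0.18, 0.12]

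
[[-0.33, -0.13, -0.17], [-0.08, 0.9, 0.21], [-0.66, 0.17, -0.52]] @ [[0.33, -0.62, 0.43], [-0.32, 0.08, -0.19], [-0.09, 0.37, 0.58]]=[[-0.05,0.13,-0.22],  [-0.33,0.2,-0.08],  [-0.23,0.23,-0.62]]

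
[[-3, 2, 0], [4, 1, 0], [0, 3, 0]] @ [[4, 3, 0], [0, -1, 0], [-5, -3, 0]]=[[-12, -11, 0], [16, 11, 0], [0, -3, 0]]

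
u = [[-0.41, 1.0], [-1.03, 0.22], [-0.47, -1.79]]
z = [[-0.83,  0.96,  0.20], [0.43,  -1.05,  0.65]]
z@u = [[-0.74, -0.98], [0.6, -0.96]]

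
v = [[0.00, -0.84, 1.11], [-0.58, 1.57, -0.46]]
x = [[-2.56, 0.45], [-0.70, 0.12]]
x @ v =[[-0.26, 2.86, -3.05], [-0.07, 0.78, -0.83]]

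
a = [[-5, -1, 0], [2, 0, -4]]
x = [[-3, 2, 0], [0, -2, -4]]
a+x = [[-8, 1, 0], [2, -2, -8]]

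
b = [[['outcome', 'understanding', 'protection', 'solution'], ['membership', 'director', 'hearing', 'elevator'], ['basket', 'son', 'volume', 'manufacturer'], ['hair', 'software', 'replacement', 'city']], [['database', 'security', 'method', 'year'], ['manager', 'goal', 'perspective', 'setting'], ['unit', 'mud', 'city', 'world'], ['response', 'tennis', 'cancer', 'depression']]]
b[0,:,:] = [['outcome', 'understanding', 'protection', 'solution'], ['membership', 'director', 'hearing', 'elevator'], ['basket', 'son', 'volume', 'manufacturer'], ['hair', 'software', 'replacement', 'city']]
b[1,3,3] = 'depression'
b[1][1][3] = 'setting'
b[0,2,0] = 'basket'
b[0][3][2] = 'replacement'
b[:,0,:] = [['outcome', 'understanding', 'protection', 'solution'], ['database', 'security', 'method', 'year']]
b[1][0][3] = 'year'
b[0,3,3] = 'city'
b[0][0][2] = 'protection'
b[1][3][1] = 'tennis'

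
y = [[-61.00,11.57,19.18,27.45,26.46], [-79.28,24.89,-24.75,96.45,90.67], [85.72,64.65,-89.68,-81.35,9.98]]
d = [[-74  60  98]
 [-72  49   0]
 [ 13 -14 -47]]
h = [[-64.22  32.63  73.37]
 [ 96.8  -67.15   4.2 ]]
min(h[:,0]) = -64.22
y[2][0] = 85.72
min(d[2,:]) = -47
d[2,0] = 13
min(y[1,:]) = -79.28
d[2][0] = 13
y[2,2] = -89.68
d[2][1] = -14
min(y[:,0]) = -79.28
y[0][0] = -61.0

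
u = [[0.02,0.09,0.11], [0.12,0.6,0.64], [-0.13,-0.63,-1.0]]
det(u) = -0.000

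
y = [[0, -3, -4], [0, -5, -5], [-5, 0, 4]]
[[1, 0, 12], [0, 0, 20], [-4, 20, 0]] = y@[[0, -4, 0], [1, 0, -4], [-1, 0, 0]]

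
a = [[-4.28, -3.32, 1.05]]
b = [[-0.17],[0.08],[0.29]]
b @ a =[[0.73, 0.56, -0.18], [-0.34, -0.27, 0.08], [-1.24, -0.96, 0.30]]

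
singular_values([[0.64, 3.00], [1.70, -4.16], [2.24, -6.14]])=[8.36, 1.58]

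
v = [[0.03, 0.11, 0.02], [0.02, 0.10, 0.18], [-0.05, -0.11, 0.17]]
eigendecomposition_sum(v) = [[-0.00+0.00j, -0j, (-0+0j)], [0.00-0.00j, -0.00+0.00j, -0j], [-0.00+0.00j, 0.00-0.00j, (-0+0j)]] + [[(0.02+0.01j), (0.05+0.01j), 0.01-0.07j], [0.01+0.03j, (0.05+0.08j), (0.09-0.07j)], [-0.02+0.02j, (-0.06+0.06j), (0.09+0.06j)]] + [[0.02-0.01j, (0.05-0.01j), (0.01+0.07j)],[0.01-0.03j, 0.05-0.08j, (0.09+0.07j)],[(-0.02-0.02j), -0.06-0.06j, 0.09-0.06j]]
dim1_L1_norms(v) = [0.16, 0.3, 0.33]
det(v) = -0.00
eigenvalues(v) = [(-0+0j), (0.15+0.15j), (0.15-0.15j)]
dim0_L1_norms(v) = [0.1, 0.32, 0.37]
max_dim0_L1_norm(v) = 0.37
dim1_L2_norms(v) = [0.12, 0.21, 0.21]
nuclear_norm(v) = 0.45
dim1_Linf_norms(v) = [0.11, 0.18, 0.17]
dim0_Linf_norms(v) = [0.05, 0.11, 0.18]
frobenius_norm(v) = 0.32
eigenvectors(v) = [[(-0.95+0j), (0.31-0.27j), (0.31+0.27j)], [(0.31+0j), 0.68+0.00j, (0.68-0j)], [-0.08+0.00j, (0.16+0.59j), (0.16-0.59j)]]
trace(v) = 0.30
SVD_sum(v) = [[-0.0, 0.0, 0.02], [-0.01, 0.00, 0.18], [-0.01, 0.0, 0.17]] + [[0.03,0.11,-0.00], [0.03,0.1,-0.0], [-0.04,-0.12,0.00]] + [[-0.0, 0.00, -0.0], [0.0, -0.00, 0.00], [-0.0, 0.0, -0.00]]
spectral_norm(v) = 0.25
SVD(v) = [[0.08, -0.59, 0.81], [0.73, -0.52, -0.45], [0.68, 0.62, 0.38]] @ diag([0.24907148476092844, 0.19402467848646088, 0.0042213288443418776]) @ [[-0.07,0.03,1.0], [-0.3,-0.95,0.00], [-0.95,0.30,-0.07]]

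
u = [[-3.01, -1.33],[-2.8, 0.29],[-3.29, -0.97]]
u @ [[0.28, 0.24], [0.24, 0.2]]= [[-1.16, -0.99], [-0.71, -0.61], [-1.15, -0.98]]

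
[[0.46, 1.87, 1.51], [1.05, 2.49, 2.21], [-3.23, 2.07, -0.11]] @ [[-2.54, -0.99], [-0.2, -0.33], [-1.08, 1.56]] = [[-3.17, 1.28], [-5.55, 1.59], [7.91, 2.34]]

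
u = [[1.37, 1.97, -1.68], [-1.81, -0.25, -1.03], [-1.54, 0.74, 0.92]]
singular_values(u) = [3.16, 2.13, 1.49]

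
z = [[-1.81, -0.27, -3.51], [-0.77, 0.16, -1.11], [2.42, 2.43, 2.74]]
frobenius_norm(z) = 6.07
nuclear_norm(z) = 7.78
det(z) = 2.41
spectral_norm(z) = 5.81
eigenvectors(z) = [[0.71+0.00j, 0.71-0.00j, -0.81+0.00j], [0.22+0.04j, (0.22-0.04j), 0.34+0.00j], [-0.45-0.49j, (-0.45+0.49j), 0.48+0.00j]]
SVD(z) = [[-0.65, 0.66, -0.38], [-0.21, 0.32, 0.92], [0.73, 0.68, -0.07]] @ diag([5.806089897058261, 1.7381162505587076, 0.23847852486495624]) @ [[0.53,0.33,0.78],[0.12,0.88,-0.46],[-0.84,0.34,0.43]]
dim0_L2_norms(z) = [3.12, 2.45, 4.59]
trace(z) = 1.09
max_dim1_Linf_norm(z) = 3.51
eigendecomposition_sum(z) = [[(-0.98+0.92j),(0.14+1.65j),(-1.73+0.37j)], [(-0.35+0.24j),(-0.04+0.53j),-0.56+0.03j], [(1.25+0.09j),1.05-1.15j,(1.36+0.96j)]] + [[(-0.98-0.92j), 0.14-1.65j, -1.73-0.37j], [-0.35-0.24j, -0.04-0.53j, -0.56-0.03j], [1.25-0.09j, 1.05+1.15j, 1.36-0.96j]] + [[0.15-0.00j, -0.56-0.00j, -0.04+0.00j], [-0.06+0.00j, (0.23+0j), (0.02-0j)], [-0.09+0.00j, 0.33+0.00j, (0.02-0j)]]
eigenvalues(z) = [(0.34+2.4j), (0.34-2.4j), (0.41+0j)]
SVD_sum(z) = [[-2.03, -1.25, -2.95], [-0.65, -0.4, -0.95], [2.26, 1.39, 3.29]] + [[0.14, 1.01, -0.52], [0.07, 0.49, -0.25], [0.15, 1.04, -0.54]] + [[0.07,-0.03,-0.04], [-0.18,0.08,0.09], [0.01,-0.01,-0.01]]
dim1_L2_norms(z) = [3.96, 1.36, 4.39]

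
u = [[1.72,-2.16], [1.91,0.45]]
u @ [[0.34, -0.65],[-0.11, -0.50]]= [[0.82, -0.04],  [0.60, -1.47]]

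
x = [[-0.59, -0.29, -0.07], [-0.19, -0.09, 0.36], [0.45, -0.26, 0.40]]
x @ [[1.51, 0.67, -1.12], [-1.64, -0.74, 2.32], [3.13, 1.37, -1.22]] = [[-0.63,-0.28,0.07], [0.99,0.43,-0.44], [2.36,1.04,-1.6]]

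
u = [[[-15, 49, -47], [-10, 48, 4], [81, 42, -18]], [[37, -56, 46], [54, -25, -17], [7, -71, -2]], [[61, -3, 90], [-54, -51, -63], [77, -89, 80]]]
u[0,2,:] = [81, 42, -18]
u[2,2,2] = 80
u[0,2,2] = -18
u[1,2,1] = -71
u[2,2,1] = -89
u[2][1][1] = -51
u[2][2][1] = -89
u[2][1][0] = -54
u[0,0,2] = -47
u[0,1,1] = 48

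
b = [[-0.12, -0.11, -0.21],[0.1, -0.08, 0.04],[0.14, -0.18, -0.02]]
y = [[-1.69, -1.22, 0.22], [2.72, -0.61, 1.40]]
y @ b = [[0.11, 0.24, 0.3], [-0.19, -0.5, -0.62]]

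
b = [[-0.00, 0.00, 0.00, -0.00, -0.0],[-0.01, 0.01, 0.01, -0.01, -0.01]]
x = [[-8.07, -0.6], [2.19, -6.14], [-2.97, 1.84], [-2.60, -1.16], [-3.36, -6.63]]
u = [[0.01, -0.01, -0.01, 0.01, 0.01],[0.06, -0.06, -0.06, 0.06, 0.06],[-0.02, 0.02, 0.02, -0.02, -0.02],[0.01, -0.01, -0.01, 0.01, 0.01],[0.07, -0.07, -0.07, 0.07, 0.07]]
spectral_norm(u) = 0.21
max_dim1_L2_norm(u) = 0.16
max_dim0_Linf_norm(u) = 0.07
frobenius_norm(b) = 0.02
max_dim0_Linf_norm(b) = 0.01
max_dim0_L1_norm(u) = 0.17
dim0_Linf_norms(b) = [0.01, 0.01, 0.01, 0.01, 0.01]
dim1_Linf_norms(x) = [8.07, 6.14, 2.97, 2.6, 6.63]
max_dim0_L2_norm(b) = 0.01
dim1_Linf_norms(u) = [0.01, 0.06, 0.02, 0.01, 0.07]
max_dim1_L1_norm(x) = 9.99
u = x @ b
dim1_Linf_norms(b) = [0.0, 0.01]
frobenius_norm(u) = 0.21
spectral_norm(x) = 10.20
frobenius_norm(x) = 13.55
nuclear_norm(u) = 0.21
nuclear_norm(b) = 0.02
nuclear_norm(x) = 19.12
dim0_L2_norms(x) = [9.84, 9.31]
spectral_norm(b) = 0.02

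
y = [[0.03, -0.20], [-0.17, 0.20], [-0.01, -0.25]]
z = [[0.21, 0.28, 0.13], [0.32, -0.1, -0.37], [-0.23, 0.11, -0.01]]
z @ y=[[-0.04,  -0.02], [0.03,  0.01], [-0.03,  0.07]]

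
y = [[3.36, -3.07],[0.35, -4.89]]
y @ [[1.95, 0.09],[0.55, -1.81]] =[[4.86, 5.86],  [-2.01, 8.88]]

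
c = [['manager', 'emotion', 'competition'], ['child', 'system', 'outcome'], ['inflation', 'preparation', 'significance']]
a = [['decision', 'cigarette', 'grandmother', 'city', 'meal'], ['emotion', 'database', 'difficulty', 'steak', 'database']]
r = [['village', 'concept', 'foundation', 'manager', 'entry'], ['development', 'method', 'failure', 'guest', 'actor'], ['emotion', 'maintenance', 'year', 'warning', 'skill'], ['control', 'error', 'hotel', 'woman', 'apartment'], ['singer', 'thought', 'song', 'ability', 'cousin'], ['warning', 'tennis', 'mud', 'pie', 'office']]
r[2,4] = 'skill'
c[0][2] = 'competition'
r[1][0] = 'development'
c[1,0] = 'child'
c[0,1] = 'emotion'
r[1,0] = 'development'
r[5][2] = 'mud'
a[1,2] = 'difficulty'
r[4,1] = 'thought'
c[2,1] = 'preparation'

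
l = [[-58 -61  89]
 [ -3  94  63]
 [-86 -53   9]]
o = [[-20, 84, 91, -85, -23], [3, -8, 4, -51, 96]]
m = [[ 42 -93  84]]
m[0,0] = 42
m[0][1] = -93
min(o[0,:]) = -85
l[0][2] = 89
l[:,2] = [89, 63, 9]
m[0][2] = 84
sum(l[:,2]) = 161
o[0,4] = -23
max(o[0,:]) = 91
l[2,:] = [-86, -53, 9]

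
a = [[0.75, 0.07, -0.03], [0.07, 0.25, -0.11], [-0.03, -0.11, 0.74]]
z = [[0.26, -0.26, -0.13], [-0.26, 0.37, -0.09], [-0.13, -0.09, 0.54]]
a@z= [[0.18,-0.17,-0.12], [-0.03,0.08,-0.09], [-0.08,-0.10,0.41]]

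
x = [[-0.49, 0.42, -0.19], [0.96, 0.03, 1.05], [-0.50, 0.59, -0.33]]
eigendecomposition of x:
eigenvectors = [[0.43, -0.68, 0.25], [-0.70, -0.32, 0.89], [0.57, 0.66, 0.38]]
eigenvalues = [-1.42, -0.1, 0.74]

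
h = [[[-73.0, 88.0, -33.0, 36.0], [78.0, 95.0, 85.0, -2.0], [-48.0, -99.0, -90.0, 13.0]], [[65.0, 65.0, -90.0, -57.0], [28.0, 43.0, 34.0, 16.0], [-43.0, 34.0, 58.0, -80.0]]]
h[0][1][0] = 78.0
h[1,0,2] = -90.0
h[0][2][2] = -90.0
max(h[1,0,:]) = 65.0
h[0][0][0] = -73.0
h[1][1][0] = 28.0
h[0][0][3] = 36.0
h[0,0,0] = -73.0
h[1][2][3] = -80.0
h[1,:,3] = [-57.0, 16.0, -80.0]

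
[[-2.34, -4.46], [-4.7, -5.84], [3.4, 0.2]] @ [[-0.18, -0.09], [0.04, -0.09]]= [[0.24, 0.61], [0.61, 0.95], [-0.6, -0.32]]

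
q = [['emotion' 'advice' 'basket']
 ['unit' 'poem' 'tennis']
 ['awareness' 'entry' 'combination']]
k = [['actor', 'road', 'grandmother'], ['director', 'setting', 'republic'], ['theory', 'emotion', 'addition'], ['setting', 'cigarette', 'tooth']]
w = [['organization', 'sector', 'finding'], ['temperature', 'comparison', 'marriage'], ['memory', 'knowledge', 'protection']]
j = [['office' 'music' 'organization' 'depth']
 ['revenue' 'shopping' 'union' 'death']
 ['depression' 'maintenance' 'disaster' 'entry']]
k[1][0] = 'director'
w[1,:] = ['temperature', 'comparison', 'marriage']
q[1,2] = 'tennis'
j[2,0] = 'depression'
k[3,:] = ['setting', 'cigarette', 'tooth']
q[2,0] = 'awareness'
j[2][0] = 'depression'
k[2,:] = ['theory', 'emotion', 'addition']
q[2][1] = 'entry'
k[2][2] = 'addition'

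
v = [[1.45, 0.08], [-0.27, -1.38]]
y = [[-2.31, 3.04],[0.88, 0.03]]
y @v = [[-4.17, -4.38], [1.27, 0.03]]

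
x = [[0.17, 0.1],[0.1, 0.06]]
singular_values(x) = [0.23, 0.0]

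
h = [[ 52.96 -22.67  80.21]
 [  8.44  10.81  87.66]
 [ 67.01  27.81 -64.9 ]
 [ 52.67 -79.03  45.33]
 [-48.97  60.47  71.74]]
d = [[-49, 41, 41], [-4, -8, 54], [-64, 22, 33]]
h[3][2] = 45.33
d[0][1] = 41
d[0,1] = 41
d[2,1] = 22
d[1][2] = 54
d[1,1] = -8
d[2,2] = 33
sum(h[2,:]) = 29.92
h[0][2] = 80.21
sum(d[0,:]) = 33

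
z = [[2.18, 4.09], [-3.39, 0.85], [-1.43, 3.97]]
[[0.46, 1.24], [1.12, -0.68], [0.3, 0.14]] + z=[[2.64, 5.33], [-2.27, 0.17], [-1.13, 4.11]]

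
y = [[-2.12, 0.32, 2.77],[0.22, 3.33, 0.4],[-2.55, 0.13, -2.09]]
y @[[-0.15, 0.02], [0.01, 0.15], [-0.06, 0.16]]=[[0.16, 0.45],[-0.02, 0.57],[0.51, -0.37]]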